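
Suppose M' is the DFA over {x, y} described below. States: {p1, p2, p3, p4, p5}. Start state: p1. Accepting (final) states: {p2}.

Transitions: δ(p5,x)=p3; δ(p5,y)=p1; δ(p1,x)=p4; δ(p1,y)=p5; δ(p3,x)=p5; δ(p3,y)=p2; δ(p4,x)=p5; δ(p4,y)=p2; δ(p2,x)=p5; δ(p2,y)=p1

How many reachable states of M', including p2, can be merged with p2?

P0 = {p2} | {p1,p3,p4,p5}.
Refine {p1,p3,p4,p5} on symbol y: members go to different blocks, giving {p1,p5} and {p3,p4}.
No further refinement is possible. Final partition (3 blocks): {p2} | {p1,p5} | {p3,p4}.
The equivalence class containing p2 is {p2}, of size 1.

1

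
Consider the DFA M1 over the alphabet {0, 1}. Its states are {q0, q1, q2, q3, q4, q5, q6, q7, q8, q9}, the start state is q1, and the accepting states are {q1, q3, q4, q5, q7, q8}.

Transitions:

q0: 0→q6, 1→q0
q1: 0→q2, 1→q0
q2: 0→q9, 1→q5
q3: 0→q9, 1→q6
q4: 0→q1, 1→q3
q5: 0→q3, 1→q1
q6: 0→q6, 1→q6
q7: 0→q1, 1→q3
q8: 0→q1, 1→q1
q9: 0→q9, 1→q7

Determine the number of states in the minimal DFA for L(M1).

4

Reachable states from the start: {q0,q1,q2,q3,q5,q6,q7,q9}. Unreachable: {q4,q8} — drop them.
Start with accepting vs non-accepting: {q1,q3,q5,q7} | {q0,q2,q6,q9}.
Split {q1,q3,q5,q7} by δ(·,0) → {q1,q3} and {q5,q7}.
Split {q0,q2,q6,q9} by δ(·,1) → {q0,q6} and {q2,q9}.
No further refinement is possible. Final partition (4 blocks): {q1,q3} | {q0,q6} | {q5,q7} | {q2,q9}.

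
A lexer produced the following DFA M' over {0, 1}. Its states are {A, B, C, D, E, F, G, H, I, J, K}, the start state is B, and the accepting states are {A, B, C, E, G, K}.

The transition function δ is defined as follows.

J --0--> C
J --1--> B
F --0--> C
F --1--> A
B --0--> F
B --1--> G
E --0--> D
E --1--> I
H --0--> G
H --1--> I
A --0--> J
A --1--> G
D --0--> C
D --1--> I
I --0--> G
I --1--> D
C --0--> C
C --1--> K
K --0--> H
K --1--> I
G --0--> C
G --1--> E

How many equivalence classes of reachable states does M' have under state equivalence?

All states are reachable from the start state.
P0 = {A,B,C,E,G,K} | {D,F,H,I,J}.
Refine {A,B,C,E,G,K} on symbol 0: members go to different blocks, giving {A,B,E,K} and {C,G}.
On input 1, block {A,B,E,K} splits into {A,B} and {E,K}.
Refine {D,F,H,I,J} on symbol 1: members go to different blocks, giving {D,H,I} and {F,J}.
The partition is now stable with 5 blocks: {A,B} | {D,H,I} | {C,G} | {E,K} | {F,J}.

5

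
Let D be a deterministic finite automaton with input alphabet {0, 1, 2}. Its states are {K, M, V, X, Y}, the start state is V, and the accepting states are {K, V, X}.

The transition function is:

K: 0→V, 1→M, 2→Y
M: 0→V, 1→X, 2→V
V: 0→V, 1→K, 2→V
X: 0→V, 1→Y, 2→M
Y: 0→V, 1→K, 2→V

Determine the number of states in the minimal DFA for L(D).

3

Every state is reachable, so we keep all 5.
P0 = {K,V,X} | {M,Y}.
Split {K,V,X} by δ(·,1) → {K,X} and {V}.
No further refinement is possible. Final partition (3 blocks): {K,X} | {M,Y} | {V}.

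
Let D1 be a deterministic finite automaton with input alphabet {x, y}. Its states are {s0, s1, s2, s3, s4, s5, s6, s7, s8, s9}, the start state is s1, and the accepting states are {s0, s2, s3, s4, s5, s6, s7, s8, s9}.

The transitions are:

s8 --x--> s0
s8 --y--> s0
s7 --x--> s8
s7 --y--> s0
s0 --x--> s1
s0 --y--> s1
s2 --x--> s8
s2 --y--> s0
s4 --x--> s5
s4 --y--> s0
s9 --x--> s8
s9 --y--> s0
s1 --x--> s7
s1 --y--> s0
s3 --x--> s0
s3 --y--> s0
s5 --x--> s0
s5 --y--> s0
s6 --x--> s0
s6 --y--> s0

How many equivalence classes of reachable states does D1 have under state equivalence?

4

States {s2,s3,s4,s5,s6,s9} cannot be reached from the start state, so discard them.
P0 = {s0,s7,s8} | {s1}.
On input x, block {s0,s7,s8} splits into {s7,s8} and {s0}.
On input x, block {s7,s8} splits into {s7} and {s8}.
The partition is now stable with 4 blocks: {s7} | {s1} | {s0} | {s8}.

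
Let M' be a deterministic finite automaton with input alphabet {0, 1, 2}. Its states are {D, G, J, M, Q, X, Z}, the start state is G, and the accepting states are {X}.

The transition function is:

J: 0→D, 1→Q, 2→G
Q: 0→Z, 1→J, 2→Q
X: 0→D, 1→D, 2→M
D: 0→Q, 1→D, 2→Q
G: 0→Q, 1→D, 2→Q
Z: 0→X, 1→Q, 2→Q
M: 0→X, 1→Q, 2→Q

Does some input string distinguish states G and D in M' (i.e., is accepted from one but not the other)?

Start with accepting vs non-accepting: {X} | {D,G,J,M,Q,Z}.
Refine {D,G,J,M,Q,Z} on symbol 0: members go to different blocks, giving {D,G,J,Q} and {M,Z}.
On input 0, block {D,G,J,Q} splits into {D,G,J} and {Q}.
Split {D,G,J} by δ(·,0) → {D,G} and {J}.
The partition is now stable with 5 blocks: {X} | {D,G} | {M,Z} | {Q} | {J}.
G and D lie in the same block of the stable partition, so they are equivalent — no string distinguishes them.

No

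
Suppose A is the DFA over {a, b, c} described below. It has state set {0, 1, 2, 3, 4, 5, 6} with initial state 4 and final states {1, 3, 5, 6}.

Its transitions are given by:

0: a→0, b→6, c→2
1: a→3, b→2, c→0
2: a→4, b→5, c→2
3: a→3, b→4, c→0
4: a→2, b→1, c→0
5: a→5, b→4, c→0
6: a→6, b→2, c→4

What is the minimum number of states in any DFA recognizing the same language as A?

2

Initial partition by acceptance: {1,3,5,6} | {0,2,4}.
Stable partition: {1,3,5,6} | {0,2,4} — 2 equivalence classes.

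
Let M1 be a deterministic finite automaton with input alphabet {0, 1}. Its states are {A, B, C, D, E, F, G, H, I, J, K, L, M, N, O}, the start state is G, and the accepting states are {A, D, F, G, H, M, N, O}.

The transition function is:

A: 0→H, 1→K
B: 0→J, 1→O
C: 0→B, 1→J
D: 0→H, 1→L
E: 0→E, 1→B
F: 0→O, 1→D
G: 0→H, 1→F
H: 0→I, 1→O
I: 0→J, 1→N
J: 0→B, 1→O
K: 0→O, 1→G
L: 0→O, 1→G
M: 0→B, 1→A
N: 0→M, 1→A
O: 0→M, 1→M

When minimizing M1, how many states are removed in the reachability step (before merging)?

2

Starting at G and following transitions, the reachable set is {A, B, D, F, G, H, I, J, K, L, M, N, O}. That leaves C, E unreachable — 2 in total.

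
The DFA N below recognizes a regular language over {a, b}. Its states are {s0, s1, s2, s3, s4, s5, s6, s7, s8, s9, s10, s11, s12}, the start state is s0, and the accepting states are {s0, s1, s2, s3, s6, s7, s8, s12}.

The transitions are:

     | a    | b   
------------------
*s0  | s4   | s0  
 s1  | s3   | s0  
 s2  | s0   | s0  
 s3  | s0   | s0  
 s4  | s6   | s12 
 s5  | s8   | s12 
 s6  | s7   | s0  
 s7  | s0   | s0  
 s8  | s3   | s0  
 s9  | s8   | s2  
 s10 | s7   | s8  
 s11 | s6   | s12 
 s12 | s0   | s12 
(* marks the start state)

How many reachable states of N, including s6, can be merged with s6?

1

Reachable states from the start: {s0,s4,s6,s7,s12}. Unreachable: {s1,s2,s3,s5,s8,s9,s10,s11} — drop them.
Initial partition by acceptance: {s0,s6,s7,s12} | {s4}.
Split {s0,s6,s7,s12} by δ(·,a) → {s6,s7,s12} and {s0}.
Split {s6,s7,s12} by δ(·,a) → {s7,s12} and {s6}.
Refine {s7,s12} on symbol b: members go to different blocks, giving {s7} and {s12}.
Stable partition: {s7} | {s4} | {s0} | {s6} | {s12} — 5 equivalence classes.
State s6 belongs to the block {s6}, which has 1 states.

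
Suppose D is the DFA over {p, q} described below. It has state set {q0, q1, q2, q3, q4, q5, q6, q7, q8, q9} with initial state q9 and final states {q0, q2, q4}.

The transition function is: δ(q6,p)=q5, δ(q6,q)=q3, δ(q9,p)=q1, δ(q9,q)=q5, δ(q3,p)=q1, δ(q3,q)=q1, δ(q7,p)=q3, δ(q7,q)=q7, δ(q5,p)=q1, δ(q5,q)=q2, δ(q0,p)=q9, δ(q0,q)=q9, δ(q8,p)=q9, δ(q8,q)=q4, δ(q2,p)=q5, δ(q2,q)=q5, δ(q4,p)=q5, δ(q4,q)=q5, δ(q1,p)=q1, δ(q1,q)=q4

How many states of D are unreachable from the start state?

5

Starting at q9 and following transitions, the reachable set is {q1, q2, q4, q5, q9}. That leaves q0, q3, q6, q7, q8 unreachable — 5 in total.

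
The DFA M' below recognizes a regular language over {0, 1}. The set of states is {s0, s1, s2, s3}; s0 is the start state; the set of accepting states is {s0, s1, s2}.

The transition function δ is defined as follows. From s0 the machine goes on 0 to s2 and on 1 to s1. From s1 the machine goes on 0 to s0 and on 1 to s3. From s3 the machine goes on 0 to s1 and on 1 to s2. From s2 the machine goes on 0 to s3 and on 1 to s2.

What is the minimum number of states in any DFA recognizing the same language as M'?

4

Every state is reachable, so we keep all 4.
Start with accepting vs non-accepting: {s0,s1,s2} | {s3}.
On input 0, block {s0,s1,s2} splits into {s0,s1} and {s2}.
Split {s0,s1} by δ(·,0) → {s0} and {s1}.
Stable partition: {s0} | {s3} | {s2} | {s1} — 4 equivalence classes.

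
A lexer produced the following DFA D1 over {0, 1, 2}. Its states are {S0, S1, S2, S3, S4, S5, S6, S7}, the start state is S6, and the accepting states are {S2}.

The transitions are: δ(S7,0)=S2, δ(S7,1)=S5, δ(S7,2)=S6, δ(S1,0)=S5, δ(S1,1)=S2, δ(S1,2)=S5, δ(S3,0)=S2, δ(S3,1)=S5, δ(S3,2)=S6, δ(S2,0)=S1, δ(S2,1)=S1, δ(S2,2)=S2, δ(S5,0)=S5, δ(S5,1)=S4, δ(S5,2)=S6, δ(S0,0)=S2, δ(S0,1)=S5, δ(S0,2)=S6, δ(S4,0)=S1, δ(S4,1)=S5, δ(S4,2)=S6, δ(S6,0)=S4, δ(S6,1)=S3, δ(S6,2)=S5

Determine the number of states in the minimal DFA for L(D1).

6

First remove the unreachable states {S0,S7}; 6 states remain.
Initial partition by acceptance: {S2} | {S1,S3,S4,S5,S6}.
Split {S1,S3,S4,S5,S6} by δ(·,0) → {S1,S4,S5,S6} and {S3}.
Split {S1,S4,S5,S6} by δ(·,1) → {S4,S5} and {S1} and {S6}.
Split {S4,S5} by δ(·,0) → {S4} and {S5}.
Stable partition: {S2} | {S4} | {S3} | {S1} | {S6} | {S5} — 6 equivalence classes.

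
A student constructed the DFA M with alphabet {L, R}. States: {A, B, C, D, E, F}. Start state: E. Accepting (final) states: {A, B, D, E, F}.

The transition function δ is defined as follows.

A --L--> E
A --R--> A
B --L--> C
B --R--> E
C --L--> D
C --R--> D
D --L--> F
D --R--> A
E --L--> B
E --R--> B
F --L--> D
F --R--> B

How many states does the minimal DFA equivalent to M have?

All states are reachable from the start state.
Start with accepting vs non-accepting: {A,B,D,E,F} | {C}.
Split {A,B,D,E,F} by δ(·,L) → {A,D,E,F} and {B}.
Split {A,D,E,F} by δ(·,L) → {A,D,F} and {E}.
Split {A,D,F} by δ(·,L) → {D,F} and {A}.
Split {D,F} by δ(·,R) → {D} and {F}.
The partition is now stable with 6 blocks: {D} | {C} | {B} | {E} | {A} | {F}.

6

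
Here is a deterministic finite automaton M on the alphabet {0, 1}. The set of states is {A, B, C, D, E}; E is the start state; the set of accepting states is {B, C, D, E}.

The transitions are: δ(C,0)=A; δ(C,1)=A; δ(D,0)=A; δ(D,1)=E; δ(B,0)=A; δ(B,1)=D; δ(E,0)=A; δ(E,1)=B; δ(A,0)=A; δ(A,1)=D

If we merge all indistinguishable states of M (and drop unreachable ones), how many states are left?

Reachable states from the start: {A,B,D,E}. Unreachable: {C} — drop them.
Initial partition by acceptance: {B,D,E} | {A}.
No further refinement is possible. Final partition (2 blocks): {B,D,E} | {A}.

2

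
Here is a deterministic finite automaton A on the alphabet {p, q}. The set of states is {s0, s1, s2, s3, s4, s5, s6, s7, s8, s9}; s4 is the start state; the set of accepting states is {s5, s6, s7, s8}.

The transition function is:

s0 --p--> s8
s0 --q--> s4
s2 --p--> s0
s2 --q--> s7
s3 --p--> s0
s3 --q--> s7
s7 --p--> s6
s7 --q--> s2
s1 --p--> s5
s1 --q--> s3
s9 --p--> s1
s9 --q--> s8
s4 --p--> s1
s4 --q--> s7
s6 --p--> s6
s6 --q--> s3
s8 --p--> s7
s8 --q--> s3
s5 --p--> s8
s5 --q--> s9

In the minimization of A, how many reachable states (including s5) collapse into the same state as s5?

4

Every state is reachable, so we keep all 10.
P0 = {s5,s6,s7,s8} | {s0,s1,s2,s3,s4,s9}.
On input p, block {s0,s1,s2,s3,s4,s9} splits into {s2,s3,s4,s9} and {s0,s1}.
No further refinement is possible. Final partition (3 blocks): {s5,s6,s7,s8} | {s2,s3,s4,s9} | {s0,s1}.
The equivalence class containing s5 is {s5,s6,s7,s8}, of size 4.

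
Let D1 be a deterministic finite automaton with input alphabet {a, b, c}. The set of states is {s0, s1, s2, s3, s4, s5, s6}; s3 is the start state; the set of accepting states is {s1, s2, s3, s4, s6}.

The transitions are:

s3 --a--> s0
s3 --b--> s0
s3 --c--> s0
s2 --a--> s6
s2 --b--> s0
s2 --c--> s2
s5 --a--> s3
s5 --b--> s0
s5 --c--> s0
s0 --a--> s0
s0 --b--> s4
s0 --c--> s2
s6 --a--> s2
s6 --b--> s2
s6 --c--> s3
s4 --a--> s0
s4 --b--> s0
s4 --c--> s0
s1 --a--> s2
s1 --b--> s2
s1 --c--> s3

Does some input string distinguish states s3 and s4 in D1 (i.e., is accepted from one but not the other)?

No

States {s1,s5} cannot be reached from the start state, so discard them.
Start with accepting vs non-accepting: {s2,s3,s4,s6} | {s0}.
On input a, block {s2,s3,s4,s6} splits into {s2,s6} and {s3,s4}.
Refine {s2,s6} on symbol b: members go to different blocks, giving {s2} and {s6}.
The partition is now stable with 4 blocks: {s2} | {s0} | {s3,s4} | {s6}.
s3 and s4 lie in the same block of the stable partition, so they are equivalent — no string distinguishes them.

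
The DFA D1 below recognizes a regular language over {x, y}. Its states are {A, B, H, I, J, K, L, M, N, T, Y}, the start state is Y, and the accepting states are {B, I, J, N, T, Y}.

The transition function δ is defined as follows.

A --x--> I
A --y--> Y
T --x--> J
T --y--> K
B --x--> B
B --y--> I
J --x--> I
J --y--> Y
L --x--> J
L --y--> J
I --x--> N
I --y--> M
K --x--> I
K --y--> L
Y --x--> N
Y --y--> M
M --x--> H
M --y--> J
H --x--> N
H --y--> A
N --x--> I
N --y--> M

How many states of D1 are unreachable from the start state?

No path from Y leads to B, K, L, T; the other 7 states are all reachable.

4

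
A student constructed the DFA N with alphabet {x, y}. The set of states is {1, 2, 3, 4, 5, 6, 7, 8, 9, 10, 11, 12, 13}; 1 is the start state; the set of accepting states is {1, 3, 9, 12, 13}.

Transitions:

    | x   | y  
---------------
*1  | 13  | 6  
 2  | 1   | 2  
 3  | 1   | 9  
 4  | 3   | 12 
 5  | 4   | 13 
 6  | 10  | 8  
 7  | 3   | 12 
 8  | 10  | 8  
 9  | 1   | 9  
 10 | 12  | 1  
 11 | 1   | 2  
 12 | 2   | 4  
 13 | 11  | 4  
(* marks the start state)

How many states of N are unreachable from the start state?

2

Starting at 1 and following transitions, the reachable set is {1, 2, 3, 4, 6, 8, 9, 10, 11, 12, 13}. That leaves 5, 7 unreachable — 2 in total.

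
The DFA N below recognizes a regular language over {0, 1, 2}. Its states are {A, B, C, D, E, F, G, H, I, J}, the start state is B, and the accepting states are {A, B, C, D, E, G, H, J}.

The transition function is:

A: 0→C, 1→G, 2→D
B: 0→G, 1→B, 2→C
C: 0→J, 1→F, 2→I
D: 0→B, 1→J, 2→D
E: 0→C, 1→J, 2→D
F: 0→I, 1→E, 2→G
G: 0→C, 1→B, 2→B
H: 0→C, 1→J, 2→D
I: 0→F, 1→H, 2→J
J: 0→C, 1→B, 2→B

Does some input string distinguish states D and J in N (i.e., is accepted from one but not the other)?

Yes

States {A} cannot be reached from the start state, so discard them.
P0 = {B,C,D,E,G,H,J} | {F,I}.
Split {B,C,D,E,G,H,J} by δ(·,1) → {B,D,E,G,H,J} and {C}.
Refine {B,D,E,G,H,J} on symbol 0: members go to different blocks, giving {E,G,H,J} and {B,D}.
Refine {E,G,H,J} on symbol 1: members go to different blocks, giving {E,H} and {G,J}.
Split {B,D} by δ(·,0) → {B} and {D}.
Stable partition: {E,H} | {F,I} | {C} | {B} | {G,J} | {D} — 6 equivalence classes.
D and J end up in different blocks, so they are distinguishable. For instance, the string '01' is accepted from only D.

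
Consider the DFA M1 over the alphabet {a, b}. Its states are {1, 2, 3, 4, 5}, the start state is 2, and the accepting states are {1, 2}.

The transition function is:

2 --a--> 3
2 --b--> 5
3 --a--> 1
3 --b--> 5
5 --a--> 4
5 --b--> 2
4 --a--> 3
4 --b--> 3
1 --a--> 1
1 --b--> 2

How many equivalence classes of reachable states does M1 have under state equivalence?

Every state is reachable, so we keep all 5.
Initial partition by acceptance: {1,2} | {3,4,5}.
Split {1,2} by δ(·,a) → {1} and {2}.
On input a, block {3,4,5} splits into {4,5} and {3}.
On input a, block {4,5} splits into {4} and {5}.
No further refinement is possible. Final partition (5 blocks): {1} | {4} | {2} | {3} | {5}.

5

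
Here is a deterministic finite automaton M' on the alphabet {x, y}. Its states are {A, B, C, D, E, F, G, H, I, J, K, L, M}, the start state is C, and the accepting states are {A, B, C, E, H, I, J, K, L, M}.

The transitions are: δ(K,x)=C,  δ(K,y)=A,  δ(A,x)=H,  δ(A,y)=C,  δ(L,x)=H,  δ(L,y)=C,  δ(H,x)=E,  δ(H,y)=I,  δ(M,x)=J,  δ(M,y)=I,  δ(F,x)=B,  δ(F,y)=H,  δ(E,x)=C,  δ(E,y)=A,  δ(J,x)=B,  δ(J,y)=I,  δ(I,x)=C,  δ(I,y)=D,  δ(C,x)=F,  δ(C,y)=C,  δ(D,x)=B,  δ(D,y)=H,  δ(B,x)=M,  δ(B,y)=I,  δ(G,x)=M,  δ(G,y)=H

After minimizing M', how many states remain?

Reachable states from the start: {A,B,C,D,E,F,H,I,J,M}. Unreachable: {G,K,L} — drop them.
Start with accepting vs non-accepting: {A,B,C,E,H,I,J,M} | {D,F}.
On input x, block {A,B,C,E,H,I,J,M} splits into {A,B,E,H,I,J,M} and {C}.
Split {A,B,E,H,I,J,M} by δ(·,x) → {A,B,H,J,M} and {E,I}.
On input x, block {A,B,H,J,M} splits into {A,B,J,M} and {H}.
Refine {A,B,J,M} on symbol x: members go to different blocks, giving {B,J,M} and {A}.
Split {E,I} by δ(·,y) → {E} and {I}.
Stable partition: {B,J,M} | {D,F} | {C} | {E} | {H} | {A} | {I} — 7 equivalence classes.

7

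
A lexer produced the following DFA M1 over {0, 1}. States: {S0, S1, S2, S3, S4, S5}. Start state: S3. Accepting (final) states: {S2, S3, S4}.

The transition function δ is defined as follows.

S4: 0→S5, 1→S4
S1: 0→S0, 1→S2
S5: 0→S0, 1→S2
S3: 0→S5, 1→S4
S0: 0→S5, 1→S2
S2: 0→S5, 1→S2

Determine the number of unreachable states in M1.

1

No path from S3 leads to S1; the other 5 states are all reachable.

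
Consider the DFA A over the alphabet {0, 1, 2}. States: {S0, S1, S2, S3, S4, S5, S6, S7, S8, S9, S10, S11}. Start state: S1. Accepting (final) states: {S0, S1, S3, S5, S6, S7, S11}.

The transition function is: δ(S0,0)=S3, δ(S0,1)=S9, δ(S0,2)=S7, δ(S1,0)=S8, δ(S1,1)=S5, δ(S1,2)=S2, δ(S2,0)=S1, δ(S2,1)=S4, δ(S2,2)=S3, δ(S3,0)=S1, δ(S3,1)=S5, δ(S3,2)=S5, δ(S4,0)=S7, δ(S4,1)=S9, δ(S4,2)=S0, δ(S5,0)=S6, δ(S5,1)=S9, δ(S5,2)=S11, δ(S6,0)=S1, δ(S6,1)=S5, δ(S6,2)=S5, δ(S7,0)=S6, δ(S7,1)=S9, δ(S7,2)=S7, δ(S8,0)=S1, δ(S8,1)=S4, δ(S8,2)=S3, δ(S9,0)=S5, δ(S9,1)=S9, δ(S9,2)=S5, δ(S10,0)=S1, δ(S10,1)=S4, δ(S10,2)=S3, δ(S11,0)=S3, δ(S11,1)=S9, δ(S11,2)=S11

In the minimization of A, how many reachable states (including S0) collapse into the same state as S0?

4

States {S10} cannot be reached from the start state, so discard them.
Start with accepting vs non-accepting: {S0,S1,S3,S5,S6,S7,S11} | {S2,S4,S8,S9}.
Split {S0,S1,S3,S5,S6,S7,S11} by δ(·,0) → {S0,S3,S5,S6,S7,S11} and {S1}.
On input 0, block {S0,S3,S5,S6,S7,S11} splits into {S0,S5,S7,S11} and {S3,S6}.
Refine {S2,S4,S8,S9} on symbol 0: members go to different blocks, giving {S2,S8} and {S4,S9}.
The partition is now stable with 5 blocks: {S0,S5,S7,S11} | {S2,S8} | {S1} | {S3,S6} | {S4,S9}.
State S0 belongs to the block {S0,S5,S7,S11}, which has 4 states.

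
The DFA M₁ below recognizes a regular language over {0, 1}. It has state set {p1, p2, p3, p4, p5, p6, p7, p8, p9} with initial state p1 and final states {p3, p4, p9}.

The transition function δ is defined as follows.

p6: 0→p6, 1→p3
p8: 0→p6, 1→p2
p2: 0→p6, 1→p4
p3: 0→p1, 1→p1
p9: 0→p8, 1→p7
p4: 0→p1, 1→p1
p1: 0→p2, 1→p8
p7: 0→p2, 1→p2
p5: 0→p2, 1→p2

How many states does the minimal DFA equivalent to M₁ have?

4

States {p5,p7,p9} cannot be reached from the start state, so discard them.
Initial partition by acceptance: {p3,p4} | {p1,p2,p6,p8}.
Split {p1,p2,p6,p8} by δ(·,1) → {p1,p8} and {p2,p6}.
Refine {p1,p8} on symbol 1: members go to different blocks, giving {p1} and {p8}.
The partition is now stable with 4 blocks: {p3,p4} | {p1} | {p2,p6} | {p8}.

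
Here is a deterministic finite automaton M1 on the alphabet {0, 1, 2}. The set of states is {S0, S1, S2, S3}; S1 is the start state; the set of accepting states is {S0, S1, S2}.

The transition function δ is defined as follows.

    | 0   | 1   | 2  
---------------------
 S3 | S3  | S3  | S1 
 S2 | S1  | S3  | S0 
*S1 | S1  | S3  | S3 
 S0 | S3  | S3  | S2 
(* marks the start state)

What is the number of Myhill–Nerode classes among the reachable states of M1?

Reachable states from the start: {S1,S3}. Unreachable: {S0,S2} — drop them.
Initial partition by acceptance: {S1} | {S3}.
Stable partition: {S1} | {S3} — 2 equivalence classes.

2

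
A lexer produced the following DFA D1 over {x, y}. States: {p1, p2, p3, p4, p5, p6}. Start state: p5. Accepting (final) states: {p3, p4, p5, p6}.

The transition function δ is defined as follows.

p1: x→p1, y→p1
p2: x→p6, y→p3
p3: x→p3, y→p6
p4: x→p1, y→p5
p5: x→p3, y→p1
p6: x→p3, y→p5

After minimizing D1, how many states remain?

First remove the unreachable states {p2,p4}; 4 states remain.
Start with accepting vs non-accepting: {p3,p5,p6} | {p1}.
On input y, block {p3,p5,p6} splits into {p3,p6} and {p5}.
Split {p3,p6} by δ(·,y) → {p3} and {p6}.
No further refinement is possible. Final partition (4 blocks): {p3} | {p1} | {p5} | {p6}.

4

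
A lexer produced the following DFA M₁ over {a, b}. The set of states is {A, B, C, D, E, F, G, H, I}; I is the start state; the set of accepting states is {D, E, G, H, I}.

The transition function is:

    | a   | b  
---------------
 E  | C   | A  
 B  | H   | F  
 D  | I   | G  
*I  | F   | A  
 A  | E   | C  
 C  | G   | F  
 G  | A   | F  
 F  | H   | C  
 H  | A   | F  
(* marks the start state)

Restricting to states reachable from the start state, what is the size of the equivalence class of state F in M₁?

3

Reachable states from the start: {A,C,E,F,G,H,I}. Unreachable: {B,D} — drop them.
P0 = {E,G,H,I} | {A,C,F}.
No further refinement is possible. Final partition (2 blocks): {E,G,H,I} | {A,C,F}.
State F belongs to the block {A,C,F}, which has 3 states.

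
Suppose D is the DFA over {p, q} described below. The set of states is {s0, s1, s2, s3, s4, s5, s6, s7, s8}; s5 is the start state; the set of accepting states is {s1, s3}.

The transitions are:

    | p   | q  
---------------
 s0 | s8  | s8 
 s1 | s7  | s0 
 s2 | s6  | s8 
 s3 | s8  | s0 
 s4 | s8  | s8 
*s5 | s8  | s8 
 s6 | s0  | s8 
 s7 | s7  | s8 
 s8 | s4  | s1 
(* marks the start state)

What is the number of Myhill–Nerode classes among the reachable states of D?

4

States {s2,s3,s6} cannot be reached from the start state, so discard them.
Initial partition by acceptance: {s1} | {s0,s4,s5,s7,s8}.
On input q, block {s0,s4,s5,s7,s8} splits into {s0,s4,s5,s7} and {s8}.
Refine {s0,s4,s5,s7} on symbol p: members go to different blocks, giving {s0,s4,s5} and {s7}.
No further refinement is possible. Final partition (4 blocks): {s1} | {s0,s4,s5} | {s8} | {s7}.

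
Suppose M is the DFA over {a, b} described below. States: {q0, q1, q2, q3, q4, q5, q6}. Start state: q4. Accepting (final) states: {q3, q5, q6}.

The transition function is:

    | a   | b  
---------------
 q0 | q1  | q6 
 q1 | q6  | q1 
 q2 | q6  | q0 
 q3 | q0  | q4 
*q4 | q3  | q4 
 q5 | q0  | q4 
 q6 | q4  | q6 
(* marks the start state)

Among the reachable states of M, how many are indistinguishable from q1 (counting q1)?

Reachable states from the start: {q0,q1,q3,q4,q6}. Unreachable: {q2,q5} — drop them.
P0 = {q3,q6} | {q0,q1,q4}.
Split {q3,q6} by δ(·,b) → {q3} and {q6}.
On input a, block {q0,q1,q4} splits into {q0} and {q1} and {q4}.
The partition is now stable with 5 blocks: {q3} | {q0} | {q6} | {q1} | {q4}.
State q1 belongs to the block {q1}, which has 1 states.

1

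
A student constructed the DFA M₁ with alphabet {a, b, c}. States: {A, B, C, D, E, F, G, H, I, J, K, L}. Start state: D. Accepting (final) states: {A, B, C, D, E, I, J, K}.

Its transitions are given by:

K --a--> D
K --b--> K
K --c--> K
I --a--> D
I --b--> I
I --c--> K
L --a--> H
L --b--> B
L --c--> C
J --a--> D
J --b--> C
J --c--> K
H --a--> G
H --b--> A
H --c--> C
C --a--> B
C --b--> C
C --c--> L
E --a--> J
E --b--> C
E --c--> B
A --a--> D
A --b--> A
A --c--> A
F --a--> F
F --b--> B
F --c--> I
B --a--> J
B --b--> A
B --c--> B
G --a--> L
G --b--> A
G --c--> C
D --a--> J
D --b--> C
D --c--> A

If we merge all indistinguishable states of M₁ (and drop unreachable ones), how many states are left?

4

States {E,F,I} cannot be reached from the start state, so discard them.
P0 = {A,B,C,D,J,K} | {G,H,L}.
Split {A,B,C,D,J,K} by δ(·,c) → {A,B,D,J,K} and {C}.
Refine {A,B,D,J,K} on symbol b: members go to different blocks, giving {A,B,K} and {D,J}.
The partition is now stable with 4 blocks: {A,B,K} | {G,H,L} | {C} | {D,J}.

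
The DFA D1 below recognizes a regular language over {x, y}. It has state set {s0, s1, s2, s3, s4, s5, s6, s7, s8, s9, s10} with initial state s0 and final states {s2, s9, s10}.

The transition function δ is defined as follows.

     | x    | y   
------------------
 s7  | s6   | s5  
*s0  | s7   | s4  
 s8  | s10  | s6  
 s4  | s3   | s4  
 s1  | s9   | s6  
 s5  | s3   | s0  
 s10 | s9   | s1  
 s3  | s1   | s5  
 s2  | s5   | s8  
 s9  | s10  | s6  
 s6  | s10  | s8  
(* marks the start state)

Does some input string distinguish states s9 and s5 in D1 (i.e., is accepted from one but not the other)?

Reachable states from the start: {s0,s1,s3,s4,s5,s6,s7,s8,s9,s10}. Unreachable: {s2} — drop them.
Start with accepting vs non-accepting: {s9,s10} | {s0,s1,s3,s4,s5,s6,s7,s8}.
On input x, block {s0,s1,s3,s4,s5,s6,s7,s8} splits into {s0,s3,s4,s5,s7} and {s1,s6,s8}.
On input x, block {s0,s3,s4,s5,s7} splits into {s0,s4,s5} and {s3,s7}.
Stable partition: {s9,s10} | {s0,s4,s5} | {s1,s6,s8} | {s3,s7} — 4 equivalence classes.
s9 and s5 end up in different blocks, so they are distinguishable. For instance, the string 'ε' is accepted from only s9.

Yes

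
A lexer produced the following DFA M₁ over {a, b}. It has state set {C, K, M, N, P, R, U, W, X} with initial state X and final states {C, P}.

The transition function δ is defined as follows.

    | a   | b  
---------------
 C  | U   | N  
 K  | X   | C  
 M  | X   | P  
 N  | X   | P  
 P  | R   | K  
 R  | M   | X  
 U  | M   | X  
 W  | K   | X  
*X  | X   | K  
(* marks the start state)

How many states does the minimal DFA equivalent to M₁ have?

4

States {W} cannot be reached from the start state, so discard them.
Initial partition by acceptance: {C,P} | {K,M,N,R,U,X}.
On input b, block {K,M,N,R,U,X} splits into {R,U,X} and {K,M,N}.
On input a, block {R,U,X} splits into {R,U} and {X}.
The partition is now stable with 4 blocks: {C,P} | {R,U} | {K,M,N} | {X}.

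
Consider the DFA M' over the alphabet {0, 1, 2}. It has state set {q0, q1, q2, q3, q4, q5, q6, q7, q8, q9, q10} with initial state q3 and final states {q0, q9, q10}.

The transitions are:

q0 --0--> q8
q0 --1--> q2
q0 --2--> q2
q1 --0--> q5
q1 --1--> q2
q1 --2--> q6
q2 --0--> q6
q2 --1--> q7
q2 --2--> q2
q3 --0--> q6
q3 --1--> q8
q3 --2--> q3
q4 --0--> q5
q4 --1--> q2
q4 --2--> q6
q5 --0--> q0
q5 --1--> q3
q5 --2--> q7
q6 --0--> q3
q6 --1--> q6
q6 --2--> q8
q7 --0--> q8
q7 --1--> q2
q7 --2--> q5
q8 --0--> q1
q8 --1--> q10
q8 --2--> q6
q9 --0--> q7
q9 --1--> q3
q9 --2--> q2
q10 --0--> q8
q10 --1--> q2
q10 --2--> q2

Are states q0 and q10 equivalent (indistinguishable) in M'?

Yes

First remove the unreachable states {q4,q9}; 9 states remain.
Start with accepting vs non-accepting: {q0,q10} | {q1,q2,q3,q5,q6,q7,q8}.
Refine {q1,q2,q3,q5,q6,q7,q8} on symbol 0: members go to different blocks, giving {q1,q2,q3,q6,q7,q8} and {q5}.
Refine {q1,q2,q3,q6,q7,q8} on symbol 0: members go to different blocks, giving {q2,q3,q6,q7,q8} and {q1}.
Refine {q2,q3,q6,q7,q8} on symbol 0: members go to different blocks, giving {q2,q3,q6,q7} and {q8}.
On input 0, block {q2,q3,q6,q7} splits into {q2,q3,q6} and {q7}.
On input 1, block {q2,q3,q6} splits into {q2} and {q3} and {q6}.
The partition is now stable with 8 blocks: {q0,q10} | {q2} | {q5} | {q1} | {q8} | {q7} | {q3} | {q6}.
q0 and q10 lie in the same block of the stable partition, so they are equivalent — no string distinguishes them.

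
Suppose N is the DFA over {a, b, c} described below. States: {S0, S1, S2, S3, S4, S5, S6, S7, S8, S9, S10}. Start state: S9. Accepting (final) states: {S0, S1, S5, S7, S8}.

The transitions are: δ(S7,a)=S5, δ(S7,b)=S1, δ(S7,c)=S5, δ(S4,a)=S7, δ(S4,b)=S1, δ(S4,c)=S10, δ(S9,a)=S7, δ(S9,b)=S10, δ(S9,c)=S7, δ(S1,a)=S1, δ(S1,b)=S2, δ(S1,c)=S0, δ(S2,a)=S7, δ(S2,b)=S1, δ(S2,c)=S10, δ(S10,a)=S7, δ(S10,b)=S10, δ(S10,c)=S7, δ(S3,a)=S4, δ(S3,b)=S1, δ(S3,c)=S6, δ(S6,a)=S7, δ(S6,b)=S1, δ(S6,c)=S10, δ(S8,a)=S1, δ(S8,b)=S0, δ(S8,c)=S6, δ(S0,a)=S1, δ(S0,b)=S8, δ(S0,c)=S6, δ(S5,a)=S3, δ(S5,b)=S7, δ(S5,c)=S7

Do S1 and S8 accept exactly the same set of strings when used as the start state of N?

No

All states are reachable from the start state.
Start with accepting vs non-accepting: {S0,S1,S5,S7,S8} | {S2,S3,S4,S6,S9,S10}.
Refine {S0,S1,S5,S7,S8} on symbol a: members go to different blocks, giving {S0,S1,S7,S8} and {S5}.
Refine {S0,S1,S7,S8} on symbol a: members go to different blocks, giving {S0,S1,S8} and {S7}.
Split {S0,S1,S8} by δ(·,b) → {S0,S8} and {S1}.
Split {S2,S3,S4,S6,S9,S10} by δ(·,a) → {S2,S4,S6,S9,S10} and {S3}.
Refine {S2,S4,S6,S9,S10} on symbol b: members go to different blocks, giving {S2,S4,S6} and {S9,S10}.
No further refinement is possible. Final partition (7 blocks): {S0,S8} | {S2,S4,S6} | {S5} | {S7} | {S1} | {S3} | {S9,S10}.
S1 and S8 end up in different blocks, so they are distinguishable. For instance, the string 'b' is accepted from only S8.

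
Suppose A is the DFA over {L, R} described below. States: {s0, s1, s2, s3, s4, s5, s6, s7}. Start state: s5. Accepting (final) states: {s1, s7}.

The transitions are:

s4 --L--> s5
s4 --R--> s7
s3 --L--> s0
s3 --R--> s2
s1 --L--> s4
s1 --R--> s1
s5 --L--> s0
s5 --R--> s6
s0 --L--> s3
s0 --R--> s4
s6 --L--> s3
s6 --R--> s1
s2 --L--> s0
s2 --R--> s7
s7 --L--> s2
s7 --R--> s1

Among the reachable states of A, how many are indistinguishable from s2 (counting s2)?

All states are reachable from the start state.
Start with accepting vs non-accepting: {s1,s7} | {s0,s2,s3,s4,s5,s6}.
Refine {s0,s2,s3,s4,s5,s6} on symbol R: members go to different blocks, giving {s0,s3,s5} and {s2,s4,s6}.
No further refinement is possible. Final partition (3 blocks): {s1,s7} | {s0,s3,s5} | {s2,s4,s6}.
State s2 belongs to the block {s2,s4,s6}, which has 3 states.

3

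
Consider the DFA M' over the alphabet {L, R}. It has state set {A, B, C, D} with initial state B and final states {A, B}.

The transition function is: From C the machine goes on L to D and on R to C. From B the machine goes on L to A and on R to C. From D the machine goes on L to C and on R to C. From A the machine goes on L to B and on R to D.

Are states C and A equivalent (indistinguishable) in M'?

Every state is reachable, so we keep all 4.
Start with accepting vs non-accepting: {A,B} | {C,D}.
No further refinement is possible. Final partition (2 blocks): {A,B} | {C,D}.
C and A end up in different blocks, so they are distinguishable. For instance, the string 'ε' is accepted from only A.

No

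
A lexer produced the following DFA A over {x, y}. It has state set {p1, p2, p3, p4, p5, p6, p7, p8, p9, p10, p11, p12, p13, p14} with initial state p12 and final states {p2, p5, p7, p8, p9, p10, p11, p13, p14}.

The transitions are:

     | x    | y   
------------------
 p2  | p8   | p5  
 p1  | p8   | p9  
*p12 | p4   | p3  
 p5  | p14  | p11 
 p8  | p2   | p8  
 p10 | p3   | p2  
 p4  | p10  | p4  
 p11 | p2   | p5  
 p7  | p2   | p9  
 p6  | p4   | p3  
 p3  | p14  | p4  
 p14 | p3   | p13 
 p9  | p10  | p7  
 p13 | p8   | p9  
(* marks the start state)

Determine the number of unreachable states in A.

Starting at p12 and following transitions, the reachable set is {p2, p3, p4, p5, p7, p8, p9, p10, p11, p12, p13, p14}. That leaves p1, p6 unreachable — 2 in total.

2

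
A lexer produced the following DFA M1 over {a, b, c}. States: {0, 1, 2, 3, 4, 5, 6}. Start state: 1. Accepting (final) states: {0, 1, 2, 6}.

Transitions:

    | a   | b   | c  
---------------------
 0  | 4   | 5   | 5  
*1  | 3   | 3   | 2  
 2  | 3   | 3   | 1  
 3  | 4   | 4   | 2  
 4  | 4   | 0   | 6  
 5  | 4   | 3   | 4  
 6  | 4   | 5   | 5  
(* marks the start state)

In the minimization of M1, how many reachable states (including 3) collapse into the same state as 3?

Every state is reachable, so we keep all 7.
P0 = {0,1,2,6} | {3,4,5}.
Refine {0,1,2,6} on symbol c: members go to different blocks, giving {0,6} and {1,2}.
On input b, block {3,4,5} splits into {3,5} and {4}.
Refine {3,5} on symbol b: members go to different blocks, giving {3} and {5}.
Stable partition: {0,6} | {3} | {1,2} | {4} | {5} — 5 equivalence classes.
State 3 belongs to the block {3}, which has 1 states.

1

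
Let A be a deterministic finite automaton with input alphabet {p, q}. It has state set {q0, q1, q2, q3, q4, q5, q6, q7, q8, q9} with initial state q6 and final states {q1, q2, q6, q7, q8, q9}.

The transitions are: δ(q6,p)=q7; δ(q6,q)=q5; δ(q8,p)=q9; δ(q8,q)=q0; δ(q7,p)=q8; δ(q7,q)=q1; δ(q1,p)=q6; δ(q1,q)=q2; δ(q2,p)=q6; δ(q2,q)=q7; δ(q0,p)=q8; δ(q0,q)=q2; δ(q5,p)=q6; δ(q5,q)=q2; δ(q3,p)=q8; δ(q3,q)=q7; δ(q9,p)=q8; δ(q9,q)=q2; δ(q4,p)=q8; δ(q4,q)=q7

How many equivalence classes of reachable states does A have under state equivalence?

Reachable states from the start: {q0,q1,q2,q5,q6,q7,q8,q9}. Unreachable: {q3,q4} — drop them.
P0 = {q1,q2,q6,q7,q8,q9} | {q0,q5}.
Split {q1,q2,q6,q7,q8,q9} by δ(·,q) → {q1,q2,q7,q9} and {q6,q8}.
The partition is now stable with 3 blocks: {q1,q2,q7,q9} | {q0,q5} | {q6,q8}.

3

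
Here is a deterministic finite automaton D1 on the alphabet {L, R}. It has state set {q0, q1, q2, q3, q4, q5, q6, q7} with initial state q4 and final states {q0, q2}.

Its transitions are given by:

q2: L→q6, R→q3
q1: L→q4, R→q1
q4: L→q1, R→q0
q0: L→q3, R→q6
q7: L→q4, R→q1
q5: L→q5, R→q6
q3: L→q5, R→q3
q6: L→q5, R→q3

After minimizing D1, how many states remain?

4

First remove the unreachable states {q2,q7}; 6 states remain.
P0 = {q0} | {q1,q3,q4,q5,q6}.
On input R, block {q1,q3,q4,q5,q6} splits into {q1,q3,q5,q6} and {q4}.
Split {q1,q3,q5,q6} by δ(·,L) → {q3,q5,q6} and {q1}.
The partition is now stable with 4 blocks: {q0} | {q3,q5,q6} | {q4} | {q1}.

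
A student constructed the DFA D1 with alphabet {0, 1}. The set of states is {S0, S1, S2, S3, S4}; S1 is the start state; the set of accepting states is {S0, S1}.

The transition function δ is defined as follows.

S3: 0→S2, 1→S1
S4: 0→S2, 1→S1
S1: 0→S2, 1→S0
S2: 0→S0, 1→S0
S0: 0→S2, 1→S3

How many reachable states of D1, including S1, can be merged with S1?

States {S4} cannot be reached from the start state, so discard them.
Start with accepting vs non-accepting: {S0,S1} | {S2,S3}.
On input 1, block {S0,S1} splits into {S0} and {S1}.
Refine {S2,S3} on symbol 0: members go to different blocks, giving {S2} and {S3}.
The partition is now stable with 4 blocks: {S0} | {S2} | {S1} | {S3}.
The equivalence class containing S1 is {S1}, of size 1.

1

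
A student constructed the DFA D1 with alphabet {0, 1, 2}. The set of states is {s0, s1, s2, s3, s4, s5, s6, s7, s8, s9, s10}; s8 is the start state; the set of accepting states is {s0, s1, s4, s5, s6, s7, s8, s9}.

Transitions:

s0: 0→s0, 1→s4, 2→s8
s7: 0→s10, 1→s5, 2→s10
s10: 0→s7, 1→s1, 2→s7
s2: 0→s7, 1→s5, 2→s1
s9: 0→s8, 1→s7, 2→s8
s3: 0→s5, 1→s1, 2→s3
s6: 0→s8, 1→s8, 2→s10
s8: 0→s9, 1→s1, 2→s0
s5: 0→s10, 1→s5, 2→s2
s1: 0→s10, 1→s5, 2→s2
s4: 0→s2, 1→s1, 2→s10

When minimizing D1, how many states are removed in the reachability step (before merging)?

BFS from s8 reaches {s0, s1, s2, s4, s5, s7, s8, s9, s10}; the 2 state(s) s3, s6 are never visited.

2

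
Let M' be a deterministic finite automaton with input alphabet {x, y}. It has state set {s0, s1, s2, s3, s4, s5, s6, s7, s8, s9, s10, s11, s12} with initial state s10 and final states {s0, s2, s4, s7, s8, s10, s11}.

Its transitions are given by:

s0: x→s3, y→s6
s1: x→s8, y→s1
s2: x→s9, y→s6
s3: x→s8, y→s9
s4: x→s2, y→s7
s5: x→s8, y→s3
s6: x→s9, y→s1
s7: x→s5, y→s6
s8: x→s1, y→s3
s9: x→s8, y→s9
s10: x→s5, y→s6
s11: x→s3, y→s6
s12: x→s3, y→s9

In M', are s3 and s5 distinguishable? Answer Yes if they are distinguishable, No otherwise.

No

States {s0,s2,s4,s7,s11,s12} cannot be reached from the start state, so discard them.
Start with accepting vs non-accepting: {s8,s10} | {s1,s3,s5,s6,s9}.
Refine {s1,s3,s5,s6,s9} on symbol x: members go to different blocks, giving {s1,s3,s5,s9} and {s6}.
Refine {s8,s10} on symbol y: members go to different blocks, giving {s8} and {s10}.
No further refinement is possible. Final partition (4 blocks): {s8} | {s1,s3,s5,s9} | {s6} | {s10}.
s3 and s5 lie in the same block of the stable partition, so they are equivalent — no string distinguishes them.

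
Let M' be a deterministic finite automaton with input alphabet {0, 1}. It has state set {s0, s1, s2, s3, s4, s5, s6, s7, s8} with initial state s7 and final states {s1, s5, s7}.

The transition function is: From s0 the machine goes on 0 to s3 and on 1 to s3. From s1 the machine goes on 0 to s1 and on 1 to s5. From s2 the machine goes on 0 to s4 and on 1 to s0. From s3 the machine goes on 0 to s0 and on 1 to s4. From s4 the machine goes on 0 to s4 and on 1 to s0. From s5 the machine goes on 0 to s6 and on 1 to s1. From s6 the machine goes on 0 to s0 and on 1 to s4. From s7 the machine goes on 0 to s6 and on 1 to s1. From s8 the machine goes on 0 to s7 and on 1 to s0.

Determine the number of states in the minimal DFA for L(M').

First remove the unreachable states {s2,s8}; 7 states remain.
Initial partition by acceptance: {s1,s5,s7} | {s0,s3,s4,s6}.
Refine {s1,s5,s7} on symbol 0: members go to different blocks, giving {s5,s7} and {s1}.
No further refinement is possible. Final partition (3 blocks): {s5,s7} | {s0,s3,s4,s6} | {s1}.

3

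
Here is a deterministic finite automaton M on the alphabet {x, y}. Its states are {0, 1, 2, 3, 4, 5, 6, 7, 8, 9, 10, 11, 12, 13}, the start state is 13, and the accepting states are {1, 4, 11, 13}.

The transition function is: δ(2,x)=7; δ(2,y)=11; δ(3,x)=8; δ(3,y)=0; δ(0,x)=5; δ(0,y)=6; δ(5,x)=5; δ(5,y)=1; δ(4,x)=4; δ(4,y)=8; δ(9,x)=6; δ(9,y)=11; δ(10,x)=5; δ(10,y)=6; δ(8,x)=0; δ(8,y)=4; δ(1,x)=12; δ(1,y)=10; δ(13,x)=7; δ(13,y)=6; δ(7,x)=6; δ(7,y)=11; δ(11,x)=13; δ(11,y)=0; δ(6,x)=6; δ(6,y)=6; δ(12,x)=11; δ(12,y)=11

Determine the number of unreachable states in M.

No path from 13 leads to 2, 3, 4, 8, 9; the other 9 states are all reachable.

5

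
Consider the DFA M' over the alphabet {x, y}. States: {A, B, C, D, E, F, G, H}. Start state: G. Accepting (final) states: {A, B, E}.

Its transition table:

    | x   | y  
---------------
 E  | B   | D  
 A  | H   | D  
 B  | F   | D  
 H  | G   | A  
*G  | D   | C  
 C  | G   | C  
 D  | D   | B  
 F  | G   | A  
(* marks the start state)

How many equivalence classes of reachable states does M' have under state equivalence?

5

First remove the unreachable states {E}; 7 states remain.
Start with accepting vs non-accepting: {A,B} | {C,D,F,G,H}.
Split {C,D,F,G,H} by δ(·,y) → {D,F,H} and {C,G}.
On input x, block {D,F,H} splits into {F,H} and {D}.
Split {C,G} by δ(·,x) → {C} and {G}.
Stable partition: {A,B} | {F,H} | {C} | {D} | {G} — 5 equivalence classes.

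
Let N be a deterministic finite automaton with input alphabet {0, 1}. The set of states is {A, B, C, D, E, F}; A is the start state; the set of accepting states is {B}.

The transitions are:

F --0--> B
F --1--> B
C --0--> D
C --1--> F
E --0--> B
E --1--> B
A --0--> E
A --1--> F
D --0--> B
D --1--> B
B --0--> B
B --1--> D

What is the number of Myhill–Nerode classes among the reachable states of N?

3

First remove the unreachable states {C}; 5 states remain.
Start with accepting vs non-accepting: {B} | {A,D,E,F}.
Refine {A,D,E,F} on symbol 0: members go to different blocks, giving {D,E,F} and {A}.
The partition is now stable with 3 blocks: {B} | {D,E,F} | {A}.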